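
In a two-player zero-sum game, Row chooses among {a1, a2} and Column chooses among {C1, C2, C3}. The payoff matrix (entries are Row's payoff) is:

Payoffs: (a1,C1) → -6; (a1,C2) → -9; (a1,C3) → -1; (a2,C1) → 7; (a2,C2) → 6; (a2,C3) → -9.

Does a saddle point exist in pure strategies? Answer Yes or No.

Row minima: a1 → -9, a2 → -9; maximin = -9.
Column maxima: C1 → 7, C2 → 6, C3 → -1; minimax = -1.
-9 ≠ -1, so no pure-strategy equilibrium exists.

No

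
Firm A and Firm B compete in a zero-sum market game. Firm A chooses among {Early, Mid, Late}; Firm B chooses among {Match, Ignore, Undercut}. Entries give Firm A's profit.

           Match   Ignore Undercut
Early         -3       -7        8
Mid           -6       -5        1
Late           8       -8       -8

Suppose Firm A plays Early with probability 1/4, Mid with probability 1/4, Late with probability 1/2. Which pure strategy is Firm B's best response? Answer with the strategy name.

If Firm B plays Match, Firm A's expected payoff is (1/4)·(-3) + (1/4)·(-6) + (1/2)·8 = 7/4.
If Firm B plays Ignore, Firm A's expected payoff is (1/4)·(-7) + (1/4)·(-5) + (1/2)·(-8) = -7.
If Firm B plays Undercut, Firm A's expected payoff is (1/4)·8 + (1/4)·1 + (1/2)·(-8) = -7/4.
Firm B minimizes Firm A's payoff; the smallest is -7, so the best response is Ignore.

Ignore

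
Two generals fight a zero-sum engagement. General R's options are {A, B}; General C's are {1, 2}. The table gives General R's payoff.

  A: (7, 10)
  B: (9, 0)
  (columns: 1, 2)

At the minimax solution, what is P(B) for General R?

Row minima: A → 7, B → 0; maximin = 7.
Column maxima: 1 → 9, 2 → 10; minimax = 9.
7 ≠ 9, so there is no saddle point; optimal play is mixed.
Let General R play A with probability p. Expected payoff against 1: 7p + 9(1−p) = −2p + 9; against 2: 10p + 0(1−p) = 10p.
Setting these equal: −2p + 9 = 10p ⇒ −12p = -9 ⇒ p = 3/4, and the value is (-2)·(3/4) + 9 = 15/2.
For General C: with q = P(1), equating A's and B's payoffs gives −3q + 10 = 9q ⇒ q = 5/6.

1/4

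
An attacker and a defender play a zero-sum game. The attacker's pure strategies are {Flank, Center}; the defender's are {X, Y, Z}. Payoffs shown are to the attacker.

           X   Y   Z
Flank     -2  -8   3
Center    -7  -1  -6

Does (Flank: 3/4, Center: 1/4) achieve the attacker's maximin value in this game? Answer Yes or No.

No

Against X this mix gives (3/4)·(-2) + (1/4)·(-7) = -13/4.
Against Y this mix gives (3/4)·(-8) + (1/4)·(-1) = -25/4.
Against Z this mix gives (3/4)·3 + (1/4)·(-6) = 3/4.
The defender will play Y, holding the attacker to -25/4. Shifting weight toward the row that does better against Y would raise this floor (the equalizing mix achieves -9/2 against both Y and X), so the proposed strategy is not optimal.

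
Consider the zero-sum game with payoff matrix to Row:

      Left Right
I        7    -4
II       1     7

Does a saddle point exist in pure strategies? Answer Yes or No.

No

Row minima: I → -4, II → 1; maximin = 1.
Column maxima: Left → 7, Right → 7; minimax = 7.
1 ≠ 7, so no pure-strategy equilibrium exists.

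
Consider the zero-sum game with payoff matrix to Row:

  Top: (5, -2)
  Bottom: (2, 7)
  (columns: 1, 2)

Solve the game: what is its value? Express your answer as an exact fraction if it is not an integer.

13/4

Row minima: Top → -2, Bottom → 2; maximin = 2.
Column maxima: 1 → 5, 2 → 7; minimax = 5.
2 ≠ 5, so there is no saddle point; optimal play is mixed.
Let Row play Top with probability p. Expected payoff against 1: 5p + 2(1−p) = 3p + 2; against 2: (-2)p + 7(1−p) = −9p + 7.
Setting these equal: 3p + 2 = −9p + 7 ⇒ 12p = 5 ⇒ p = 5/12, and the value is (3)·(5/12) + 2 = 13/4.
For Column: with q = P(1), equating Top's and Bottom's payoffs gives 7q − 2 = −5q + 7 ⇒ q = 3/4.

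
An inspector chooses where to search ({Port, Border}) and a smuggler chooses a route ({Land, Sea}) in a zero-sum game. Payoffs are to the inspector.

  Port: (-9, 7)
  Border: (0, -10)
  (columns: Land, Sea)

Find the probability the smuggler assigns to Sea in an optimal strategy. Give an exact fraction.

Row minima: Port → -9, Border → -10; maximin = -9.
Column maxima: Land → 0, Sea → 7; minimax = 0.
-9 ≠ 0, so there is no saddle point; optimal play is mixed.
Let the inspector play Port with probability p. Expected payoff against Land: (-9)p + 0(1−p) = −9p; against Sea: 7p + (-10)(1−p) = 17p − 10.
Setting these equal: −9p = 17p − 10 ⇒ −26p = -10 ⇒ p = 5/13, and the value is (-9)·(5/13) = -45/13.
For the smuggler: with q = P(Land), equating Port's and Border's payoffs gives −16q + 7 = 10q − 10 ⇒ q = 17/26.

9/26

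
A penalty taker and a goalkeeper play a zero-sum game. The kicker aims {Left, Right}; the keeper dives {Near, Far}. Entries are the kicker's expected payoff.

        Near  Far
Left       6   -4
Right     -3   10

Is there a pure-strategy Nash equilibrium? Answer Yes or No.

Row minima: Left → -4, Right → -3; maximin = -3.
Column maxima: Near → 6, Far → 10; minimax = 6.
-3 ≠ 6, so no pure-strategy equilibrium exists.

No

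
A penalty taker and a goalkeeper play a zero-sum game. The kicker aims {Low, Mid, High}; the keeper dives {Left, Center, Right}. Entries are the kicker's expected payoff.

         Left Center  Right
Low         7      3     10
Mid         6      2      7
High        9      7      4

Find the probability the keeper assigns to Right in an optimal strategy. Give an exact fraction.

Row minima: Low → 3, Mid → 2, High → 4; maximin = 4.
Column maxima: Left → 9, Center → 7, Right → 10; minimax = 7.
4 ≠ 7, so there is no saddle point; optimal play is mixed.
Mid is strictly dominated by Low, so the kicker never plays it.
Left is strictly dominated by Center (it gives the kicker strictly more in every row), so the keeper never plays it.
On the remaining 2×2 (Low, High vs Center, Right):
Let the kicker play Low with probability p. Expected payoff against Center: 3p + 7(1−p) = −4p + 7; against Right: 10p + 4(1−p) = 6p + 4.
Setting these equal: −4p + 7 = 6p + 4 ⇒ −10p = -3 ⇒ p = 3/10, and the value is (-4)·(3/10) + 7 = 29/5.
For the keeper: with q = P(Center), equating Low's and High's payoffs gives −7q + 10 = 3q + 4 ⇒ q = 3/5.

2/5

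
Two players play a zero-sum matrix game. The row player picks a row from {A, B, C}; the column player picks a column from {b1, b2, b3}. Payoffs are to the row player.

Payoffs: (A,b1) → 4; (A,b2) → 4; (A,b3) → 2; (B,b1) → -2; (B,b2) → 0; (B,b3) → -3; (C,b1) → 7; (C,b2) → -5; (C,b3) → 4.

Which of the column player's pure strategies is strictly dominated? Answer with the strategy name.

b1

b3 holds the row player's payoff strictly below b1 in every row: 2 < 4, -3 < -2, 4 < 7.
So b1 is strictly dominated for the column player.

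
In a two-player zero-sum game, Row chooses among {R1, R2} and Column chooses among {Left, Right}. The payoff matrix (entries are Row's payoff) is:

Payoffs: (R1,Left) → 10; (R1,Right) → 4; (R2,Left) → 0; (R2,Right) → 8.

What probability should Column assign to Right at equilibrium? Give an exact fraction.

5/7

Row minima: R1 → 4, R2 → 0; maximin = 4.
Column maxima: Left → 10, Right → 8; minimax = 8.
4 ≠ 8, so there is no saddle point; optimal play is mixed.
Let Row play R1 with probability p. Expected payoff against Left: 10p + 0(1−p) = 10p; against Right: 4p + 8(1−p) = −4p + 8.
Setting these equal: 10p = −4p + 8 ⇒ 14p = 8 ⇒ p = 4/7, and the value is (10)·(4/7) = 40/7.
For Column: with q = P(Left), equating R1's and R2's payoffs gives 6q + 4 = −8q + 8 ⇒ q = 2/7.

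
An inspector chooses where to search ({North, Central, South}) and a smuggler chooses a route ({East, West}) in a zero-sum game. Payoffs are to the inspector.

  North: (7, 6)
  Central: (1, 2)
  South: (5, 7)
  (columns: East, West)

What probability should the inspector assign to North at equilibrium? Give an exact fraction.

Row minima: North → 6, Central → 1, South → 5; maximin = 6.
Column maxima: East → 7, West → 7; minimax = 7.
6 ≠ 7, so there is no saddle point; optimal play is mixed.
Central is strictly dominated by North, so the inspector never plays it.
On the remaining 2×2 (North, South vs East, West):
Let the inspector play North with probability p. Expected payoff against East: 7p + 5(1−p) = 2p + 5; against West: 6p + 7(1−p) = −p + 7.
Setting these equal: 2p + 5 = −p + 7 ⇒ 3p = 2 ⇒ p = 2/3, and the value is (2)·(2/3) + 5 = 19/3.
For the smuggler: with q = P(East), equating North's and South's payoffs gives q + 6 = −2q + 7 ⇒ q = 1/3.

2/3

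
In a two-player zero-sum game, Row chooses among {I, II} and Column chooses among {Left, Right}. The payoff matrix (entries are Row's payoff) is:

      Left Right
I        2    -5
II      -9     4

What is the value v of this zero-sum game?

Row minima: I → -5, II → -9; maximin = -5.
Column maxima: Left → 2, Right → 4; minimax = 2.
-5 ≠ 2, so there is no saddle point; optimal play is mixed.
Let Row play I with probability p. Expected payoff against Left: 2p + (-9)(1−p) = 11p − 9; against Right: (-5)p + 4(1−p) = −9p + 4.
Setting these equal: 11p − 9 = −9p + 4 ⇒ 20p = 13 ⇒ p = 13/20, and the value is (11)·(13/20) − 9 = -37/20.
For Column: with q = P(Left), equating I's and II's payoffs gives 7q − 5 = −13q + 4 ⇒ q = 9/20.

-37/20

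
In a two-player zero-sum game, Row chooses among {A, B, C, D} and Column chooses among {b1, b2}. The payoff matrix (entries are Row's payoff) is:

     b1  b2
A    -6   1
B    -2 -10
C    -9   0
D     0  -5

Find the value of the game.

-5/2

Row minima: A → -6, B → -10, C → -9, D → -5; maximin = -5.
Column maxima: b1 → 0, b2 → 1; minimax = 0.
-5 ≠ 0, so there is no saddle point; optimal play is mixed.
B is strictly dominated by D, so Row never plays it.
C is strictly dominated by A, so Row never plays it.
On the remaining 2×2 (A, D vs b1, b2):
Let Row play A with probability p. Expected payoff against b1: (-6)p + 0(1−p) = −6p; against b2: 1p + (-5)(1−p) = 6p − 5.
Setting these equal: −6p = 6p − 5 ⇒ −12p = -5 ⇒ p = 5/12, and the value is (-6)·(5/12) = -5/2.
For Column: with q = P(b1), equating A's and D's payoffs gives −7q + 1 = 5q − 5 ⇒ q = 1/2.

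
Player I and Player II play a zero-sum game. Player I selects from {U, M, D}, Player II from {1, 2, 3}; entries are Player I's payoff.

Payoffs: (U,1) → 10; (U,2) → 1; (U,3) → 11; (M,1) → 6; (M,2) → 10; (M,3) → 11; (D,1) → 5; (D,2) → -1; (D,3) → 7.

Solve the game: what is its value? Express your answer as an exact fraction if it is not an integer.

94/13

Row minima: U → 1, M → 6, D → -1; maximin = 6.
Column maxima: 1 → 10, 2 → 10, 3 → 11; minimax = 10.
6 ≠ 10, so there is no saddle point; optimal play is mixed.
D is strictly dominated by U, so Player I never plays it.
3 is strictly dominated by 1 (it gives Player I strictly more in every row), so Player II never plays it.
On the remaining 2×2 (U, M vs 1, 2):
Let Player I play U with probability p. Expected payoff against 1: 10p + 6(1−p) = 4p + 6; against 2: 1p + 10(1−p) = −9p + 10.
Setting these equal: 4p + 6 = −9p + 10 ⇒ 13p = 4 ⇒ p = 4/13, and the value is (4)·(4/13) + 6 = 94/13.
For Player II: with q = P(1), equating U's and M's payoffs gives 9q + 1 = −4q + 10 ⇒ q = 9/13.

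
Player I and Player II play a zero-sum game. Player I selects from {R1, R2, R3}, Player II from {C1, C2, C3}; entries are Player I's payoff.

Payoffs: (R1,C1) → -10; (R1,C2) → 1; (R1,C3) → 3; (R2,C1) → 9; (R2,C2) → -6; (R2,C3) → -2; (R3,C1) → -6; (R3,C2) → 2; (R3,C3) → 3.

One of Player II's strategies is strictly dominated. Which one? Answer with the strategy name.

C3

C2 holds Player I's payoff strictly below C3 in every row: 1 < 3, -6 < -2, 2 < 3.
So C3 is strictly dominated for Player II.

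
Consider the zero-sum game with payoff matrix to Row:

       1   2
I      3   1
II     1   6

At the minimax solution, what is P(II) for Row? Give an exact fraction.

2/7

Row minima: I → 1, II → 1; maximin = 1.
Column maxima: 1 → 3, 2 → 6; minimax = 3.
1 ≠ 3, so there is no saddle point; optimal play is mixed.
Let Row play I with probability p. Expected payoff against 1: 3p + 1(1−p) = 2p + 1; against 2: 1p + 6(1−p) = −5p + 6.
Setting these equal: 2p + 1 = −5p + 6 ⇒ 7p = 5 ⇒ p = 5/7, and the value is (2)·(5/7) + 1 = 17/7.
For Column: with q = P(1), equating I's and II's payoffs gives 2q + 1 = −5q + 6 ⇒ q = 5/7.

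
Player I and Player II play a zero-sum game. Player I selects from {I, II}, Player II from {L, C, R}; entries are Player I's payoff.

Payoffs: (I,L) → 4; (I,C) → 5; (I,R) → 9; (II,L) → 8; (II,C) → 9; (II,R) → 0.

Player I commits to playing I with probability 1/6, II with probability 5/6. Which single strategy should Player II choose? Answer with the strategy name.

R

If Player II plays L, Player I's expected payoff is (1/6)·4 + (5/6)·8 = 22/3.
If Player II plays C, Player I's expected payoff is (1/6)·5 + (5/6)·9 = 25/3.
If Player II plays R, Player I's expected payoff is (1/6)·9 + (5/6)·0 = 3/2.
Player II minimizes Player I's payoff; the smallest is 3/2, so the best response is R.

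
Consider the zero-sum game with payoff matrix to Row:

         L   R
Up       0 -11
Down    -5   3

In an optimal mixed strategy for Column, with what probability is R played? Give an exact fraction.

Row minima: Up → -11, Down → -5; maximin = -5.
Column maxima: L → 0, R → 3; minimax = 0.
-5 ≠ 0, so there is no saddle point; optimal play is mixed.
Let Row play Up with probability p. Expected payoff against L: 0p + (-5)(1−p) = 5p − 5; against R: (-11)p + 3(1−p) = −14p + 3.
Setting these equal: 5p − 5 = −14p + 3 ⇒ 19p = 8 ⇒ p = 8/19, and the value is (5)·(8/19) − 5 = -55/19.
For Column: with q = P(L), equating Up's and Down's payoffs gives 11q − 11 = −8q + 3 ⇒ q = 14/19.

5/19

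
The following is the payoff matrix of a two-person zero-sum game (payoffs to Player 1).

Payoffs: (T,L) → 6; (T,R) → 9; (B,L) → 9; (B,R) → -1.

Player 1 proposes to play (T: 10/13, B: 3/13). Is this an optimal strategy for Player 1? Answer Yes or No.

Against L this mix gives (10/13)·6 + (3/13)·9 = 87/13.
Against R this mix gives (10/13)·9 + (3/13)·(-1) = 87/13.
All of Player 2's active replies (L, R) yield 87/13, and no column does worse for Player 1. The mix makes Player 2 indifferent and guarantees 87/13, so it is optimal.

Yes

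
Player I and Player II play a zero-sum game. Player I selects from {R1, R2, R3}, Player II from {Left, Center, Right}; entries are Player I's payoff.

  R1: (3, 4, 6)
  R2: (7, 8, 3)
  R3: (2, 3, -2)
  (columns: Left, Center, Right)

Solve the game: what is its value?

33/7

Row minima: R1 → 3, R2 → 3, R3 → -2; maximin = 3.
Column maxima: Left → 7, Center → 8, Right → 6; minimax = 6.
3 ≠ 6, so there is no saddle point; optimal play is mixed.
R3 is strictly dominated by R1, so Player I never plays it.
Center is strictly dominated by Left (it gives Player I strictly more in every row), so Player II never plays it.
On the remaining 2×2 (R1, R2 vs Left, Right):
Let Player I play R1 with probability p. Expected payoff against Left: 3p + 7(1−p) = −4p + 7; against Right: 6p + 3(1−p) = 3p + 3.
Setting these equal: −4p + 7 = 3p + 3 ⇒ −7p = -4 ⇒ p = 4/7, and the value is (-4)·(4/7) + 7 = 33/7.
For Player II: with q = P(Left), equating R1's and R2's payoffs gives −3q + 6 = 4q + 3 ⇒ q = 3/7.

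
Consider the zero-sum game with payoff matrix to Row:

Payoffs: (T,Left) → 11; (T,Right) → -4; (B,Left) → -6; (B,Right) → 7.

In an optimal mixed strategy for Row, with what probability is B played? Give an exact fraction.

Row minima: T → -4, B → -6; maximin = -4.
Column maxima: Left → 11, Right → 7; minimax = 7.
-4 ≠ 7, so there is no saddle point; optimal play is mixed.
Let Row play T with probability p. Expected payoff against Left: 11p + (-6)(1−p) = 17p − 6; against Right: (-4)p + 7(1−p) = −11p + 7.
Setting these equal: 17p − 6 = −11p + 7 ⇒ 28p = 13 ⇒ p = 13/28, and the value is (17)·(13/28) − 6 = 53/28.
For Column: with q = P(Left), equating T's and B's payoffs gives 15q − 4 = −13q + 7 ⇒ q = 11/28.

15/28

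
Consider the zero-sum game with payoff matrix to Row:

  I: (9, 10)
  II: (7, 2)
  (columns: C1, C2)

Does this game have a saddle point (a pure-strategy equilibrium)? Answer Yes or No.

Yes

Row minima: I → 9, II → 2; maximin = 9.
Column maxima: C1 → 9, C2 → 10; minimax = 9.
maximin = minimax = 9, so a saddle point exists.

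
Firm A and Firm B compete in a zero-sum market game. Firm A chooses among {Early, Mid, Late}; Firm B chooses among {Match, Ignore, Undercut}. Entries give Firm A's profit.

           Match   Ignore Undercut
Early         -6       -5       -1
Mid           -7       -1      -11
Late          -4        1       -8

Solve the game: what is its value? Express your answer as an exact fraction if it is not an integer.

-44/9

Row minima: Early → -6, Mid → -11, Late → -8; maximin = -6.
Column maxima: Match → -4, Ignore → 1, Undercut → -1; minimax = -4.
-6 ≠ -4, so there is no saddle point; optimal play is mixed.
Mid is strictly dominated by Late, so Firm A never plays it.
Ignore is strictly dominated by Match (it gives Firm A strictly more in every row), so Firm B never plays it.
On the remaining 2×2 (Early, Late vs Match, Undercut):
Let Firm A play Early with probability p. Expected payoff against Match: (-6)p + (-4)(1−p) = −2p − 4; against Undercut: (-1)p + (-8)(1−p) = 7p − 8.
Setting these equal: −2p − 4 = 7p − 8 ⇒ −9p = -4 ⇒ p = 4/9, and the value is (-2)·(4/9) − 4 = -44/9.
For Firm B: with q = P(Match), equating Early's and Late's payoffs gives −5q − 1 = 4q − 8 ⇒ q = 7/9.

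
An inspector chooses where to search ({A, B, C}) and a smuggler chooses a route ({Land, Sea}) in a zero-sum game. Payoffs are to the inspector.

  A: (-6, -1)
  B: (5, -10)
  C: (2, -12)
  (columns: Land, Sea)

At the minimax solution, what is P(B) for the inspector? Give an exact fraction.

Row minima: A → -6, B → -10, C → -12; maximin = -6.
Column maxima: Land → 5, Sea → -1; minimax = -1.
-6 ≠ -1, so there is no saddle point; optimal play is mixed.
C is strictly dominated by B, so the inspector never plays it.
On the remaining 2×2 (A, B vs Land, Sea):
Let the inspector play A with probability p. Expected payoff against Land: (-6)p + 5(1−p) = −11p + 5; against Sea: (-1)p + (-10)(1−p) = 9p − 10.
Setting these equal: −11p + 5 = 9p − 10 ⇒ −20p = -15 ⇒ p = 3/4, and the value is (-11)·(3/4) + 5 = -13/4.
For the smuggler: with q = P(Land), equating A's and B's payoffs gives −5q − 1 = 15q − 10 ⇒ q = 9/20.

1/4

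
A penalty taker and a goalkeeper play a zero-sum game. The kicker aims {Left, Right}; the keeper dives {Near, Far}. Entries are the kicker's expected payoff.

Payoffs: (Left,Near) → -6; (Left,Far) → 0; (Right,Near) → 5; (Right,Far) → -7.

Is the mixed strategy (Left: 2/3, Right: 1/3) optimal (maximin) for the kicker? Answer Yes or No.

Yes

Against Near this mix gives (2/3)·(-6) + (1/3)·5 = -7/3.
Against Far this mix gives (2/3)·0 + (1/3)·(-7) = -7/3.
All of the keeper's active replies (Near, Far) yield -7/3, and no column does worse for the kicker. The mix makes the keeper indifferent and guarantees -7/3, so it is optimal.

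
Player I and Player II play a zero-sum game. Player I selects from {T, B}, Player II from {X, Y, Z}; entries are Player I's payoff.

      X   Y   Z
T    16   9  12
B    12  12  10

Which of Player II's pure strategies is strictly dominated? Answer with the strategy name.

Z holds Player I's payoff strictly below X in every row: 12 < 16, 10 < 12.
So X is strictly dominated for Player II.

X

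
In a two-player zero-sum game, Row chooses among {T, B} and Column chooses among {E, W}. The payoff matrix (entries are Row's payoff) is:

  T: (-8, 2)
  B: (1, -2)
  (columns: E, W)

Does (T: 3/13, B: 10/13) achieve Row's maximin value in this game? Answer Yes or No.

Yes

Against E this mix gives (3/13)·(-8) + (10/13)·1 = -14/13.
Against W this mix gives (3/13)·2 + (10/13)·(-2) = -14/13.
All of Column's active replies (E, W) yield -14/13, and no column does worse for Row. The mix makes Column indifferent and guarantees -14/13, so it is optimal.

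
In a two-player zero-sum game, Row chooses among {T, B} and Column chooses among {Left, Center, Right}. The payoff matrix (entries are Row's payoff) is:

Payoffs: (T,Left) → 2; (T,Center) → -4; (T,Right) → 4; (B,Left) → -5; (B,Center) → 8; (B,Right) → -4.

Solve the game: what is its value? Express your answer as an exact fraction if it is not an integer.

-4/19

Row minima: T → -4, B → -5; maximin = -4.
Column maxima: Left → 2, Center → 8, Right → 4; minimax = 2.
-4 ≠ 2, so there is no saddle point; optimal play is mixed.
Right is strictly dominated by Left (it gives Row strictly more in every row), so Column never plays it.
On the remaining 2×2 (T, B vs Left, Center):
Let Row play T with probability p. Expected payoff against Left: 2p + (-5)(1−p) = 7p − 5; against Center: (-4)p + 8(1−p) = −12p + 8.
Setting these equal: 7p − 5 = −12p + 8 ⇒ 19p = 13 ⇒ p = 13/19, and the value is (7)·(13/19) − 5 = -4/19.
For Column: with q = P(Left), equating T's and B's payoffs gives 6q − 4 = −13q + 8 ⇒ q = 12/19.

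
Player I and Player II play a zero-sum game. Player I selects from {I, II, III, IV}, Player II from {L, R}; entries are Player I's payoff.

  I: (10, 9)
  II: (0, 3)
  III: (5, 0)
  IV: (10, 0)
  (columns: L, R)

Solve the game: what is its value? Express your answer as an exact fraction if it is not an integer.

9

Row minima: I → 9, II → 0, III → 0, IV → 0; maximin = 9.
Column maxima: L → 10, R → 9; minimax = 9.
Since maximin = minimax = 9, there is a saddle point and the value is 9.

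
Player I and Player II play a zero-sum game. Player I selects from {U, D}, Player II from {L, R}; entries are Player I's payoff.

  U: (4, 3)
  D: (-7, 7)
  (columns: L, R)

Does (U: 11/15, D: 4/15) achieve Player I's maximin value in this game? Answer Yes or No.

No

Against L this mix gives (11/15)·4 + (4/15)·(-7) = 16/15.
Against R this mix gives (11/15)·3 + (4/15)·7 = 61/15.
Player II will play L, holding Player I to 16/15. Shifting weight toward the row that does better against L would raise this floor (the equalizing mix achieves 49/15 against both L and R), so the proposed strategy is not optimal.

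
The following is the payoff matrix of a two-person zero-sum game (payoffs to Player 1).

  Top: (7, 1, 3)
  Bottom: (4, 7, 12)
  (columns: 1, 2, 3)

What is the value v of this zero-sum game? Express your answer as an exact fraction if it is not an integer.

Row minima: Top → 1, Bottom → 4; maximin = 4.
Column maxima: 1 → 7, 2 → 7, 3 → 12; minimax = 7.
4 ≠ 7, so there is no saddle point; optimal play is mixed.
3 is strictly dominated by 2 (it gives Player 1 strictly more in every row), so Player 2 never plays it.
On the remaining 2×2 (Top, Bottom vs 1, 2):
Let Player 1 play Top with probability p. Expected payoff against 1: 7p + 4(1−p) = 3p + 4; against 2: 1p + 7(1−p) = −6p + 7.
Setting these equal: 3p + 4 = −6p + 7 ⇒ 9p = 3 ⇒ p = 1/3, and the value is (3)·(1/3) + 4 = 5.
For Player 2: with q = P(1), equating Top's and Bottom's payoffs gives 6q + 1 = −3q + 7 ⇒ q = 2/3.

5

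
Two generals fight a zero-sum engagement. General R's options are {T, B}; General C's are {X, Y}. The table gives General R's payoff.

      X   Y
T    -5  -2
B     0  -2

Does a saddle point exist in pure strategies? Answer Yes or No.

Row minima: T → -5, B → -2; maximin = -2.
Column maxima: X → 0, Y → -2; minimax = -2.
maximin = minimax = -2, so a saddle point exists.

Yes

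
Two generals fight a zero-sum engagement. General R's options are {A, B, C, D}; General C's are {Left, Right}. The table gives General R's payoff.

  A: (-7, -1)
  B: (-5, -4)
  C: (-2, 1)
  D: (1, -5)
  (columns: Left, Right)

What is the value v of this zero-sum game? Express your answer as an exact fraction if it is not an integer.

-1

Row minima: A → -7, B → -5, C → -2, D → -5; maximin = -2.
Column maxima: Left → 1, Right → 1; minimax = 1.
-2 ≠ 1, so there is no saddle point; optimal play is mixed.
A is strictly dominated by C, so General R never plays it.
B is strictly dominated by C, so General R never plays it.
On the remaining 2×2 (C, D vs Left, Right):
Let General R play C with probability p. Expected payoff against Left: (-2)p + 1(1−p) = −3p + 1; against Right: 1p + (-5)(1−p) = 6p − 5.
Setting these equal: −3p + 1 = 6p − 5 ⇒ −9p = -6 ⇒ p = 2/3, and the value is (-3)·(2/3) + 1 = -1.
For General C: with q = P(Left), equating C's and D's payoffs gives −3q + 1 = 6q − 5 ⇒ q = 2/3.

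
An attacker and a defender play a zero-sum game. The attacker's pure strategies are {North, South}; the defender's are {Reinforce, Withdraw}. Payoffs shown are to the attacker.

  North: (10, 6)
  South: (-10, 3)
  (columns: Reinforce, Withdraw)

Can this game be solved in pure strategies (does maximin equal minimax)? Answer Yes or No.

Row minima: North → 6, South → -10; maximin = 6.
Column maxima: Reinforce → 10, Withdraw → 6; minimax = 6.
maximin = minimax = 6, so a saddle point exists.

Yes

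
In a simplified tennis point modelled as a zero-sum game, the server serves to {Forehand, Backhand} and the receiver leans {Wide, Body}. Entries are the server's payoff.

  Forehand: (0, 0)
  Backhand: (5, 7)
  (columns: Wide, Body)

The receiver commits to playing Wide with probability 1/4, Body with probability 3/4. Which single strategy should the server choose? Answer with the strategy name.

Expected payoff of Forehand: (1/4)·0 + (3/4)·0 = 0.
Expected payoff of Backhand: (1/4)·5 + (3/4)·7 = 13/2.
The largest is 13/2, so the server's best response is Backhand.

Backhand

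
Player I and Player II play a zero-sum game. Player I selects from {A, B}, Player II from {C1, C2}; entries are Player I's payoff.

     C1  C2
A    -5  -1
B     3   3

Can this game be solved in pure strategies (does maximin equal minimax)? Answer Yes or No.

Row minima: A → -5, B → 3; maximin = 3.
Column maxima: C1 → 3, C2 → 3; minimax = 3.
maximin = minimax = 3, so a saddle point exists.

Yes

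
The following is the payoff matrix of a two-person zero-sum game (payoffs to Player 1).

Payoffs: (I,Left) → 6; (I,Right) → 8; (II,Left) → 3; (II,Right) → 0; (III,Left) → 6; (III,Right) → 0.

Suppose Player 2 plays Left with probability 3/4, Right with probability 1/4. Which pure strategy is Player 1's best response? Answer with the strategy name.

Expected payoff of I: (3/4)·6 + (1/4)·8 = 13/2.
Expected payoff of II: (3/4)·3 + (1/4)·0 = 9/4.
Expected payoff of III: (3/4)·6 + (1/4)·0 = 9/2.
The largest is 13/2, so Player 1's best response is I.

I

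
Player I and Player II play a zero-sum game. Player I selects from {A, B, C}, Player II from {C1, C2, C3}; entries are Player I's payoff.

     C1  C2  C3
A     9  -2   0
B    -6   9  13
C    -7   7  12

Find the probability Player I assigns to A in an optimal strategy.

Row minima: A → -2, B → -6, C → -7; maximin = -2.
Column maxima: C1 → 9, C2 → 9, C3 → 13; minimax = 9.
-2 ≠ 9, so there is no saddle point; optimal play is mixed.
C is strictly dominated by B, so Player I never plays it.
C3 is strictly dominated by C2 (it gives Player I strictly more in every row), so Player II never plays it.
On the remaining 2×2 (A, B vs C1, C2):
Let Player I play A with probability p. Expected payoff against C1: 9p + (-6)(1−p) = 15p − 6; against C2: (-2)p + 9(1−p) = −11p + 9.
Setting these equal: 15p − 6 = −11p + 9 ⇒ 26p = 15 ⇒ p = 15/26, and the value is (15)·(15/26) − 6 = 69/26.
For Player II: with q = P(C1), equating A's and B's payoffs gives 11q − 2 = −15q + 9 ⇒ q = 11/26.

15/26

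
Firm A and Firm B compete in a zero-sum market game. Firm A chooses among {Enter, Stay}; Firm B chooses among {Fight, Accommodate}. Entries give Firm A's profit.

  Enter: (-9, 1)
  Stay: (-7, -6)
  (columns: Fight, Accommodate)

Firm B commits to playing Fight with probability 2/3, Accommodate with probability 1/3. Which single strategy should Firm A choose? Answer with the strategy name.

Expected payoff of Enter: (2/3)·(-9) + (1/3)·1 = -17/3.
Expected payoff of Stay: (2/3)·(-7) + (1/3)·(-6) = -20/3.
The largest is -17/3, so Firm A's best response is Enter.

Enter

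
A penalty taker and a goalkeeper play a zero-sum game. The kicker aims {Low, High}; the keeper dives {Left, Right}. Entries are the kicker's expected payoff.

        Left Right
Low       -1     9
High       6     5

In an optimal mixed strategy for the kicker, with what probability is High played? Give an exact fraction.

Row minima: Low → -1, High → 5; maximin = 5.
Column maxima: Left → 6, Right → 9; minimax = 6.
5 ≠ 6, so there is no saddle point; optimal play is mixed.
Let the kicker play Low with probability p. Expected payoff against Left: (-1)p + 6(1−p) = −7p + 6; against Right: 9p + 5(1−p) = 4p + 5.
Setting these equal: −7p + 6 = 4p + 5 ⇒ −11p = -1 ⇒ p = 1/11, and the value is (-7)·(1/11) + 6 = 59/11.
For the keeper: with q = P(Left), equating Low's and High's payoffs gives −10q + 9 = q + 5 ⇒ q = 4/11.

10/11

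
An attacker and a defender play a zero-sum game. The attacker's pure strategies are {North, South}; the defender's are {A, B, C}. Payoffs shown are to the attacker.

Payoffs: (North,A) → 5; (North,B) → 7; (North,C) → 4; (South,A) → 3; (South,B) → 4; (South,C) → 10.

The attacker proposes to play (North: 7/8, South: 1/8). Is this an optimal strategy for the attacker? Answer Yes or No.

Against A this mix gives (7/8)·5 + (1/8)·3 = 19/4.
Against B this mix gives (7/8)·7 + (1/8)·4 = 53/8.
Against C this mix gives (7/8)·4 + (1/8)·10 = 19/4.
All of the defender's active replies (A, C) yield 19/4, and no column does worse for the attacker. The mix makes the defender indifferent and guarantees 19/4, so it is optimal.

Yes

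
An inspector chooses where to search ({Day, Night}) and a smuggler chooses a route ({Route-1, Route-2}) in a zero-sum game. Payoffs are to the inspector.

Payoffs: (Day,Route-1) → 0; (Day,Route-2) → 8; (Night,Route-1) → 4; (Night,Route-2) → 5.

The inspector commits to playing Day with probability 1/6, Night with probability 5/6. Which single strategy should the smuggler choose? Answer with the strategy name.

If the smuggler plays Route-1, the inspector's expected payoff is (1/6)·0 + (5/6)·4 = 10/3.
If the smuggler plays Route-2, the inspector's expected payoff is (1/6)·8 + (5/6)·5 = 11/2.
The smuggler minimizes the inspector's payoff; the smallest is 10/3, so the best response is Route-1.

Route-1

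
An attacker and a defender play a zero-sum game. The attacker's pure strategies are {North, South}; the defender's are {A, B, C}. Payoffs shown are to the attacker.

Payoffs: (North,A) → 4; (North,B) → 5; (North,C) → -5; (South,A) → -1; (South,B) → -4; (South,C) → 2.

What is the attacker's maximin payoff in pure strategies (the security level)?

Row minima: North → -5, South → -4.
The best of these is -4.

-4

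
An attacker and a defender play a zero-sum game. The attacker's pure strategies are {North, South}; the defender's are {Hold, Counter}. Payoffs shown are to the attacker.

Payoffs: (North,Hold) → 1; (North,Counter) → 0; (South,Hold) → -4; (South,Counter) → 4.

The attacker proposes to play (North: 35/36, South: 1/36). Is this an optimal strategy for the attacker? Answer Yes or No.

No

Against Hold this mix gives (35/36)·1 + (1/36)·(-4) = 31/36.
Against Counter this mix gives (35/36)·0 + (1/36)·4 = 1/9.
The defender will play Counter, holding the attacker to 1/9. Shifting weight toward the row that does better against Counter would raise this floor (the equalizing mix achieves 4/9 against both Counter and Hold), so the proposed strategy is not optimal.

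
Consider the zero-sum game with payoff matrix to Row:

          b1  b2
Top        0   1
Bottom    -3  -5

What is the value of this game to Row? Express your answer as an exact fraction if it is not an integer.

Row minima: Top → 0, Bottom → -5; maximin = 0.
Column maxima: b1 → 0, b2 → 1; minimax = 0.
Since maximin = minimax = 0, there is a saddle point and the value is 0.

0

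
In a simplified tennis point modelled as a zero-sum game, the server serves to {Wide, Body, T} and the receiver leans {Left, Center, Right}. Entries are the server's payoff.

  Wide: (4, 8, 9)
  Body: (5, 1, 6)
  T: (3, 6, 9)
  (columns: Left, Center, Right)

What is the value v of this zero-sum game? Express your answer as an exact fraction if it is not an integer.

Row minima: Wide → 4, Body → 1, T → 3; maximin = 4.
Column maxima: Left → 5, Center → 8, Right → 9; minimax = 5.
4 ≠ 5, so there is no saddle point; optimal play is mixed.
Right is strictly dominated by Left (it gives the server strictly more in every row), so the receiver never plays it.
With Right eliminated, T is strictly dominated by Wide (Wide gives the server strictly more in every remaining column), so the server never plays it.
On the remaining 2×2 (Wide, Body vs Left, Center):
Let the server play Wide with probability p. Expected payoff against Left: 4p + 5(1−p) = −p + 5; against Center: 8p + 1(1−p) = 7p + 1.
Setting these equal: −p + 5 = 7p + 1 ⇒ −8p = -4 ⇒ p = 1/2, and the value is (-1)·(1/2) + 5 = 9/2.
For the receiver: with q = P(Left), equating Wide's and Body's payoffs gives −4q + 8 = 4q + 1 ⇒ q = 7/8.

9/2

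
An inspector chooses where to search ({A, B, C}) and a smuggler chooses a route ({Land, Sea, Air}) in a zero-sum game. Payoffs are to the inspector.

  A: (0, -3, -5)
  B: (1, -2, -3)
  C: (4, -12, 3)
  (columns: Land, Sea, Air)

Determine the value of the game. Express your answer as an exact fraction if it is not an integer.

-21/8

Row minima: A → -5, B → -3, C → -12; maximin = -3.
Column maxima: Land → 4, Sea → -2, Air → 3; minimax = -2.
-3 ≠ -2, so there is no saddle point; optimal play is mixed.
A is strictly dominated by B, so the inspector never plays it.
Land is strictly dominated by Sea (it gives the inspector strictly more in every row), so the smuggler never plays it.
On the remaining 2×2 (B, C vs Sea, Air):
Let the inspector play B with probability p. Expected payoff against Sea: (-2)p + (-12)(1−p) = 10p − 12; against Air: (-3)p + 3(1−p) = −6p + 3.
Setting these equal: 10p − 12 = −6p + 3 ⇒ 16p = 15 ⇒ p = 15/16, and the value is (10)·(15/16) − 12 = -21/8.
For the smuggler: with q = P(Sea), equating B's and C's payoffs gives q − 3 = −15q + 3 ⇒ q = 3/8.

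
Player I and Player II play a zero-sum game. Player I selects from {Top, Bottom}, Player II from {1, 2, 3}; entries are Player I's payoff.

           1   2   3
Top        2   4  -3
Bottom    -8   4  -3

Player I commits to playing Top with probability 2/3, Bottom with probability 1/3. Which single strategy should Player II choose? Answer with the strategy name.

If Player II plays 1, Player I's expected payoff is (2/3)·2 + (1/3)·(-8) = -4/3.
If Player II plays 2, Player I's expected payoff is (2/3)·4 + (1/3)·4 = 4.
If Player II plays 3, Player I's expected payoff is (2/3)·(-3) + (1/3)·(-3) = -3.
Player II minimizes Player I's payoff; the smallest is -3, so the best response is 3.

3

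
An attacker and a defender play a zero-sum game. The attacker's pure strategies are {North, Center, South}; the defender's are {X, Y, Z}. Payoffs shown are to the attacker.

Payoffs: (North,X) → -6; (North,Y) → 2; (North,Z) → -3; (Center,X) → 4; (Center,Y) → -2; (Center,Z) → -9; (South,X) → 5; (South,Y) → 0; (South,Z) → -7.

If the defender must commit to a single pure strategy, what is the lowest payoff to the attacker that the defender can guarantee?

Column maxima: X → 5, Y → 2, Z → -3.
The smallest of these is -3.

-3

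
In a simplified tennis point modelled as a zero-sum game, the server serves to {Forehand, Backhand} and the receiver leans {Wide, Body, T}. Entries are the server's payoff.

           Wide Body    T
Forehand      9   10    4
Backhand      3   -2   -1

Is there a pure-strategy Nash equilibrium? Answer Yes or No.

Yes

Row minima: Forehand → 4, Backhand → -2; maximin = 4.
Column maxima: Wide → 9, Body → 10, T → 4; minimax = 4.
maximin = minimax = 4, so a saddle point exists.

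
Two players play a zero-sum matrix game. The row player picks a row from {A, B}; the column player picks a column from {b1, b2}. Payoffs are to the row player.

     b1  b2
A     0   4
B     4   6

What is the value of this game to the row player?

4

Row minima: A → 0, B → 4; maximin = 4.
Column maxima: b1 → 4, b2 → 6; minimax = 4.
Since maximin = minimax = 4, there is a saddle point and the value is 4.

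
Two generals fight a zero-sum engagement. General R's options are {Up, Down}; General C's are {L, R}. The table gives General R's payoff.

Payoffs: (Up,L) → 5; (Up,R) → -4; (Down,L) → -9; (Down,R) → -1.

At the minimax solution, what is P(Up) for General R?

Row minima: Up → -4, Down → -9; maximin = -4.
Column maxima: L → 5, R → -1; minimax = -1.
-4 ≠ -1, so there is no saddle point; optimal play is mixed.
Let General R play Up with probability p. Expected payoff against L: 5p + (-9)(1−p) = 14p − 9; against R: (-4)p + (-1)(1−p) = −3p − 1.
Setting these equal: 14p − 9 = −3p − 1 ⇒ 17p = 8 ⇒ p = 8/17, and the value is (14)·(8/17) − 9 = -41/17.
For General C: with q = P(L), equating Up's and Down's payoffs gives 9q − 4 = −8q − 1 ⇒ q = 3/17.

8/17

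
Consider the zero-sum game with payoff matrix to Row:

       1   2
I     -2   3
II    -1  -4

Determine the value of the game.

Row minima: I → -2, II → -4; maximin = -2.
Column maxima: 1 → -1, 2 → 3; minimax = -1.
-2 ≠ -1, so there is no saddle point; optimal play is mixed.
Let Row play I with probability p. Expected payoff against 1: (-2)p + (-1)(1−p) = −p − 1; against 2: 3p + (-4)(1−p) = 7p − 4.
Setting these equal: −p − 1 = 7p − 4 ⇒ −8p = -3 ⇒ p = 3/8, and the value is (-1)·(3/8) − 1 = -11/8.
For Column: with q = P(1), equating I's and II's payoffs gives −5q + 3 = 3q − 4 ⇒ q = 7/8.

-11/8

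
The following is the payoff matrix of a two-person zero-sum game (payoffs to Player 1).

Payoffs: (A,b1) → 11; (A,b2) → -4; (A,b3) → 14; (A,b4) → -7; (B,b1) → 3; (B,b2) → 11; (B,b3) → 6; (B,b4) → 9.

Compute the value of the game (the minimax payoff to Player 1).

5

Row minima: A → -7, B → 3; maximin = 3.
Column maxima: b1 → 11, b2 → 11, b3 → 14, b4 → 9; minimax = 9.
3 ≠ 9, so there is no saddle point; optimal play is mixed.
b2 is strictly dominated by b4 (it gives Player 1 strictly more in every row), so Player 2 never plays it.
b3 is strictly dominated by b1 (it gives Player 1 strictly more in every row), so Player 2 never plays it.
On the remaining 2×2 (A, B vs b1, b4):
Let Player 1 play A with probability p. Expected payoff against b1: 11p + 3(1−p) = 8p + 3; against b4: (-7)p + 9(1−p) = −16p + 9.
Setting these equal: 8p + 3 = −16p + 9 ⇒ 24p = 6 ⇒ p = 1/4, and the value is (8)·(1/4) + 3 = 5.
For Player 2: with q = P(b1), equating A's and B's payoffs gives 18q − 7 = −6q + 9 ⇒ q = 2/3.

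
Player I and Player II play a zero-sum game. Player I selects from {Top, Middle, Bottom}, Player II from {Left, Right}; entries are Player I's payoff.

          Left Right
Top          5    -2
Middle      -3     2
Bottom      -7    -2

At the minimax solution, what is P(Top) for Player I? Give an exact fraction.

5/12

Row minima: Top → -2, Middle → -3, Bottom → -7; maximin = -2.
Column maxima: Left → 5, Right → 2; minimax = 2.
-2 ≠ 2, so there is no saddle point; optimal play is mixed.
Bottom is strictly dominated by Middle, so Player I never plays it.
On the remaining 2×2 (Top, Middle vs Left, Right):
Let Player I play Top with probability p. Expected payoff against Left: 5p + (-3)(1−p) = 8p − 3; against Right: (-2)p + 2(1−p) = −4p + 2.
Setting these equal: 8p − 3 = −4p + 2 ⇒ 12p = 5 ⇒ p = 5/12, and the value is (8)·(5/12) − 3 = 1/3.
For Player II: with q = P(Left), equating Top's and Middle's payoffs gives 7q − 2 = −5q + 2 ⇒ q = 1/3.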